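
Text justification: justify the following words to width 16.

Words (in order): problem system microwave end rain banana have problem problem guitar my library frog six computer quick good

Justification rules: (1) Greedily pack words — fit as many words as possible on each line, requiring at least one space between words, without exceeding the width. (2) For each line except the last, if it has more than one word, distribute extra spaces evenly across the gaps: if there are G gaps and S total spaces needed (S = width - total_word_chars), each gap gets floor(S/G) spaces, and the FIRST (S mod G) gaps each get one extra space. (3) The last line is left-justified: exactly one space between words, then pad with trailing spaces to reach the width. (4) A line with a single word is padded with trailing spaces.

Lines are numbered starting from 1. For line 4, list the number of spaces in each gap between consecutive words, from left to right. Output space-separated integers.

Line 1: ['problem', 'system'] (min_width=14, slack=2)
Line 2: ['microwave', 'end'] (min_width=13, slack=3)
Line 3: ['rain', 'banana', 'have'] (min_width=16, slack=0)
Line 4: ['problem', 'problem'] (min_width=15, slack=1)
Line 5: ['guitar', 'my'] (min_width=9, slack=7)
Line 6: ['library', 'frog', 'six'] (min_width=16, slack=0)
Line 7: ['computer', 'quick'] (min_width=14, slack=2)
Line 8: ['good'] (min_width=4, slack=12)

Answer: 2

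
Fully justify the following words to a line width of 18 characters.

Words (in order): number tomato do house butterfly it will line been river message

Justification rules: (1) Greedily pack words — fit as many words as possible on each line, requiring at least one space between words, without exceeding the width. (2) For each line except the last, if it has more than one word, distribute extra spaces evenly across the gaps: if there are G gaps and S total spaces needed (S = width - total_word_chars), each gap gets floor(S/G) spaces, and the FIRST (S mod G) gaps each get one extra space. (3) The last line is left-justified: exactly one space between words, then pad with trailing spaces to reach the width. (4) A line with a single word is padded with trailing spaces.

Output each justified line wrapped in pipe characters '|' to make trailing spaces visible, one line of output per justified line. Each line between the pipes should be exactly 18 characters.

Line 1: ['number', 'tomato', 'do'] (min_width=16, slack=2)
Line 2: ['house', 'butterfly', 'it'] (min_width=18, slack=0)
Line 3: ['will', 'line', 'been'] (min_width=14, slack=4)
Line 4: ['river', 'message'] (min_width=13, slack=5)

Answer: |number  tomato  do|
|house butterfly it|
|will   line   been|
|river message     |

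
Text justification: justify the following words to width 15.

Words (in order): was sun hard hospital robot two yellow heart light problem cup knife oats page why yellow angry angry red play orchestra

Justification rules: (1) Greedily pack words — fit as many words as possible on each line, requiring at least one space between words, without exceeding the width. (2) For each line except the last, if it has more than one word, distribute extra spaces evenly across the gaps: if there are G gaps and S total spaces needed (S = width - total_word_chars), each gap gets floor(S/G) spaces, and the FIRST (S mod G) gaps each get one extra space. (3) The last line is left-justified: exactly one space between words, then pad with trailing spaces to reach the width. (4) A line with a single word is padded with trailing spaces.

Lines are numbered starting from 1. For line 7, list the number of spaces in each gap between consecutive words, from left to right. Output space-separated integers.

Answer: 6

Derivation:
Line 1: ['was', 'sun', 'hard'] (min_width=12, slack=3)
Line 2: ['hospital', 'robot'] (min_width=14, slack=1)
Line 3: ['two', 'yellow'] (min_width=10, slack=5)
Line 4: ['heart', 'light'] (min_width=11, slack=4)
Line 5: ['problem', 'cup'] (min_width=11, slack=4)
Line 6: ['knife', 'oats', 'page'] (min_width=15, slack=0)
Line 7: ['why', 'yellow'] (min_width=10, slack=5)
Line 8: ['angry', 'angry', 'red'] (min_width=15, slack=0)
Line 9: ['play', 'orchestra'] (min_width=14, slack=1)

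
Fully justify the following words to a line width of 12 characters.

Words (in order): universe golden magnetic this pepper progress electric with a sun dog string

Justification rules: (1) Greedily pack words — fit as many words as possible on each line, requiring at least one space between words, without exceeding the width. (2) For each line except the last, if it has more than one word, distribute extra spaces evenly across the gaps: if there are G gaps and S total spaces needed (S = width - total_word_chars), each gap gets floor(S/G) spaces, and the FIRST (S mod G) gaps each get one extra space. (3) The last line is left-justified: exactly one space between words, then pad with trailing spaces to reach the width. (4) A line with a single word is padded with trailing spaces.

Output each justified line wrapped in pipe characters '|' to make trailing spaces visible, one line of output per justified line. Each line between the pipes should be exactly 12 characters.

Line 1: ['universe'] (min_width=8, slack=4)
Line 2: ['golden'] (min_width=6, slack=6)
Line 3: ['magnetic'] (min_width=8, slack=4)
Line 4: ['this', 'pepper'] (min_width=11, slack=1)
Line 5: ['progress'] (min_width=8, slack=4)
Line 6: ['electric'] (min_width=8, slack=4)
Line 7: ['with', 'a', 'sun'] (min_width=10, slack=2)
Line 8: ['dog', 'string'] (min_width=10, slack=2)

Answer: |universe    |
|golden      |
|magnetic    |
|this  pepper|
|progress    |
|electric    |
|with  a  sun|
|dog string  |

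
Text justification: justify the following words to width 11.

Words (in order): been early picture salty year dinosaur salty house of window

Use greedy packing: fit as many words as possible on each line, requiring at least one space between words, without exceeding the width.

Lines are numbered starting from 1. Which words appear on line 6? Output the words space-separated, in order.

Line 1: ['been', 'early'] (min_width=10, slack=1)
Line 2: ['picture'] (min_width=7, slack=4)
Line 3: ['salty', 'year'] (min_width=10, slack=1)
Line 4: ['dinosaur'] (min_width=8, slack=3)
Line 5: ['salty', 'house'] (min_width=11, slack=0)
Line 6: ['of', 'window'] (min_width=9, slack=2)

Answer: of window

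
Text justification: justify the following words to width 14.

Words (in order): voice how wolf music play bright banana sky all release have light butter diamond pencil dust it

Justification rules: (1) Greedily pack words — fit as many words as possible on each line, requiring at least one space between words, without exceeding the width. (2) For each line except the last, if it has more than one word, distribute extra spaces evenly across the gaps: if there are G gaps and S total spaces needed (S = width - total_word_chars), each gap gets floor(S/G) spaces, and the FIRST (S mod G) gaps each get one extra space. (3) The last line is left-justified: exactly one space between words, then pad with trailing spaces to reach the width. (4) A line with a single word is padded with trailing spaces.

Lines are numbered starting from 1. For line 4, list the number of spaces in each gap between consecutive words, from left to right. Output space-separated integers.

Line 1: ['voice', 'how', 'wolf'] (min_width=14, slack=0)
Line 2: ['music', 'play'] (min_width=10, slack=4)
Line 3: ['bright', 'banana'] (min_width=13, slack=1)
Line 4: ['sky', 'all'] (min_width=7, slack=7)
Line 5: ['release', 'have'] (min_width=12, slack=2)
Line 6: ['light', 'butter'] (min_width=12, slack=2)
Line 7: ['diamond', 'pencil'] (min_width=14, slack=0)
Line 8: ['dust', 'it'] (min_width=7, slack=7)

Answer: 8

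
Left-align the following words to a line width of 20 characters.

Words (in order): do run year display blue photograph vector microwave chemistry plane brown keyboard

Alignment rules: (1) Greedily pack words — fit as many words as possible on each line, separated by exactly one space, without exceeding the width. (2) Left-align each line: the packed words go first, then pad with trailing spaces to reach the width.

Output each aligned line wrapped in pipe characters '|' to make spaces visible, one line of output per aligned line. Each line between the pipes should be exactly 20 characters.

Answer: |do run year display |
|blue photograph     |
|vector microwave    |
|chemistry plane     |
|brown keyboard      |

Derivation:
Line 1: ['do', 'run', 'year', 'display'] (min_width=19, slack=1)
Line 2: ['blue', 'photograph'] (min_width=15, slack=5)
Line 3: ['vector', 'microwave'] (min_width=16, slack=4)
Line 4: ['chemistry', 'plane'] (min_width=15, slack=5)
Line 5: ['brown', 'keyboard'] (min_width=14, slack=6)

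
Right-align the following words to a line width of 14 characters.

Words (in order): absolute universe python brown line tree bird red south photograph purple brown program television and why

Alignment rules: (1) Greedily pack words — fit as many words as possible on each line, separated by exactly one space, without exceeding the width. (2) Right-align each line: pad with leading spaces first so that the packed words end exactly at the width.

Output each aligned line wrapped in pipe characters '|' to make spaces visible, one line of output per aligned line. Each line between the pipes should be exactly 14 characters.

Answer: |      absolute|
|      universe|
|  python brown|
|line tree bird|
|     red south|
|    photograph|
|  purple brown|
|       program|
|television and|
|           why|

Derivation:
Line 1: ['absolute'] (min_width=8, slack=6)
Line 2: ['universe'] (min_width=8, slack=6)
Line 3: ['python', 'brown'] (min_width=12, slack=2)
Line 4: ['line', 'tree', 'bird'] (min_width=14, slack=0)
Line 5: ['red', 'south'] (min_width=9, slack=5)
Line 6: ['photograph'] (min_width=10, slack=4)
Line 7: ['purple', 'brown'] (min_width=12, slack=2)
Line 8: ['program'] (min_width=7, slack=7)
Line 9: ['television', 'and'] (min_width=14, slack=0)
Line 10: ['why'] (min_width=3, slack=11)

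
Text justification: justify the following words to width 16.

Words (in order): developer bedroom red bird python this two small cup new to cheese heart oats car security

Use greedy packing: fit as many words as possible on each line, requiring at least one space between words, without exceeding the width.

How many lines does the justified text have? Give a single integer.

Line 1: ['developer'] (min_width=9, slack=7)
Line 2: ['bedroom', 'red', 'bird'] (min_width=16, slack=0)
Line 3: ['python', 'this', 'two'] (min_width=15, slack=1)
Line 4: ['small', 'cup', 'new', 'to'] (min_width=16, slack=0)
Line 5: ['cheese', 'heart'] (min_width=12, slack=4)
Line 6: ['oats', 'car'] (min_width=8, slack=8)
Line 7: ['security'] (min_width=8, slack=8)
Total lines: 7

Answer: 7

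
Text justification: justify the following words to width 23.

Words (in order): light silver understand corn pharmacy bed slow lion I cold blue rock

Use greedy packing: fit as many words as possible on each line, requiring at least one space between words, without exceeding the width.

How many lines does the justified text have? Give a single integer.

Line 1: ['light', 'silver', 'understand'] (min_width=23, slack=0)
Line 2: ['corn', 'pharmacy', 'bed', 'slow'] (min_width=22, slack=1)
Line 3: ['lion', 'I', 'cold', 'blue', 'rock'] (min_width=21, slack=2)
Total lines: 3

Answer: 3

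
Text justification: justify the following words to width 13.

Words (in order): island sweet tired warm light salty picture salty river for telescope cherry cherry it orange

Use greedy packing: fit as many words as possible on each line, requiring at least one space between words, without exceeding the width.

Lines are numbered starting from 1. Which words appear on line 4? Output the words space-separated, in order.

Answer: picture salty

Derivation:
Line 1: ['island', 'sweet'] (min_width=12, slack=1)
Line 2: ['tired', 'warm'] (min_width=10, slack=3)
Line 3: ['light', 'salty'] (min_width=11, slack=2)
Line 4: ['picture', 'salty'] (min_width=13, slack=0)
Line 5: ['river', 'for'] (min_width=9, slack=4)
Line 6: ['telescope'] (min_width=9, slack=4)
Line 7: ['cherry', 'cherry'] (min_width=13, slack=0)
Line 8: ['it', 'orange'] (min_width=9, slack=4)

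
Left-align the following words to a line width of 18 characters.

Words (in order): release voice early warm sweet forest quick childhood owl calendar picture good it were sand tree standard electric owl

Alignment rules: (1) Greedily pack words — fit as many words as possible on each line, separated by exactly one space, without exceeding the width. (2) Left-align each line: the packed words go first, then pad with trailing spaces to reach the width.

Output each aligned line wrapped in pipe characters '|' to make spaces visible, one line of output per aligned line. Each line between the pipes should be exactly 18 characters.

Line 1: ['release', 'voice'] (min_width=13, slack=5)
Line 2: ['early', 'warm', 'sweet'] (min_width=16, slack=2)
Line 3: ['forest', 'quick'] (min_width=12, slack=6)
Line 4: ['childhood', 'owl'] (min_width=13, slack=5)
Line 5: ['calendar', 'picture'] (min_width=16, slack=2)
Line 6: ['good', 'it', 'were', 'sand'] (min_width=17, slack=1)
Line 7: ['tree', 'standard'] (min_width=13, slack=5)
Line 8: ['electric', 'owl'] (min_width=12, slack=6)

Answer: |release voice     |
|early warm sweet  |
|forest quick      |
|childhood owl     |
|calendar picture  |
|good it were sand |
|tree standard     |
|electric owl      |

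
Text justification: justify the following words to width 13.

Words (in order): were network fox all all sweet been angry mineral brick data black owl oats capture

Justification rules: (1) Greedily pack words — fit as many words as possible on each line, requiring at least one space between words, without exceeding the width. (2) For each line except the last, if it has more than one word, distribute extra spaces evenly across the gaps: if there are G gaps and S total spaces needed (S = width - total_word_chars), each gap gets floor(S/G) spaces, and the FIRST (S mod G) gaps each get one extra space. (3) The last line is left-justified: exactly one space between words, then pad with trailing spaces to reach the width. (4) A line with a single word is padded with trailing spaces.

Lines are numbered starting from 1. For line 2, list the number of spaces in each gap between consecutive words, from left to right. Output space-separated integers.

Answer: 2 2

Derivation:
Line 1: ['were', 'network'] (min_width=12, slack=1)
Line 2: ['fox', 'all', 'all'] (min_width=11, slack=2)
Line 3: ['sweet', 'been'] (min_width=10, slack=3)
Line 4: ['angry', 'mineral'] (min_width=13, slack=0)
Line 5: ['brick', 'data'] (min_width=10, slack=3)
Line 6: ['black', 'owl'] (min_width=9, slack=4)
Line 7: ['oats', 'capture'] (min_width=12, slack=1)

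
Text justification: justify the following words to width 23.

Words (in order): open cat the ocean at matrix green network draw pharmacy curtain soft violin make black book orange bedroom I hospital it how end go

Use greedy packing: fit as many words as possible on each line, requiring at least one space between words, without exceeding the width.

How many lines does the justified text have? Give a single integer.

Line 1: ['open', 'cat', 'the', 'ocean', 'at'] (min_width=21, slack=2)
Line 2: ['matrix', 'green', 'network'] (min_width=20, slack=3)
Line 3: ['draw', 'pharmacy', 'curtain'] (min_width=21, slack=2)
Line 4: ['soft', 'violin', 'make', 'black'] (min_width=22, slack=1)
Line 5: ['book', 'orange', 'bedroom', 'I'] (min_width=21, slack=2)
Line 6: ['hospital', 'it', 'how', 'end', 'go'] (min_width=22, slack=1)
Total lines: 6

Answer: 6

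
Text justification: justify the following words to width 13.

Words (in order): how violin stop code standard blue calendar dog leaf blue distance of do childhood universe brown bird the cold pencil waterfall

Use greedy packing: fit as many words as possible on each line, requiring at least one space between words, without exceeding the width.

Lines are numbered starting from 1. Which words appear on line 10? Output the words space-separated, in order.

Line 1: ['how', 'violin'] (min_width=10, slack=3)
Line 2: ['stop', 'code'] (min_width=9, slack=4)
Line 3: ['standard', 'blue'] (min_width=13, slack=0)
Line 4: ['calendar', 'dog'] (min_width=12, slack=1)
Line 5: ['leaf', 'blue'] (min_width=9, slack=4)
Line 6: ['distance', 'of'] (min_width=11, slack=2)
Line 7: ['do', 'childhood'] (min_width=12, slack=1)
Line 8: ['universe'] (min_width=8, slack=5)
Line 9: ['brown', 'bird'] (min_width=10, slack=3)
Line 10: ['the', 'cold'] (min_width=8, slack=5)
Line 11: ['pencil'] (min_width=6, slack=7)
Line 12: ['waterfall'] (min_width=9, slack=4)

Answer: the cold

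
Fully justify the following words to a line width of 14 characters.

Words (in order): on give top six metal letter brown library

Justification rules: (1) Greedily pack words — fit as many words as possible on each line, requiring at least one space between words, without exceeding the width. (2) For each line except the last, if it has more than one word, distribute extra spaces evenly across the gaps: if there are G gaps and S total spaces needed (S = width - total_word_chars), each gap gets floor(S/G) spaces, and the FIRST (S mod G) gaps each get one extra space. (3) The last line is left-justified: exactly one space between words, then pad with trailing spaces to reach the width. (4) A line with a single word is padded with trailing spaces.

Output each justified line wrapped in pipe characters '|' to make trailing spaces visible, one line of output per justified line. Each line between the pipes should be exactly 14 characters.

Answer: |on   give  top|
|six      metal|
|letter   brown|
|library       |

Derivation:
Line 1: ['on', 'give', 'top'] (min_width=11, slack=3)
Line 2: ['six', 'metal'] (min_width=9, slack=5)
Line 3: ['letter', 'brown'] (min_width=12, slack=2)
Line 4: ['library'] (min_width=7, slack=7)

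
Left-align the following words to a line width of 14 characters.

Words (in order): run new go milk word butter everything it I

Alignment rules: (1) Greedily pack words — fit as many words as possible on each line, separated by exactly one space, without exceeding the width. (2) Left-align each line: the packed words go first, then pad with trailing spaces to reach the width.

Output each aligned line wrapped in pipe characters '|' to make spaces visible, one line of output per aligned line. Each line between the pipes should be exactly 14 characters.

Line 1: ['run', 'new', 'go'] (min_width=10, slack=4)
Line 2: ['milk', 'word'] (min_width=9, slack=5)
Line 3: ['butter'] (min_width=6, slack=8)
Line 4: ['everything', 'it'] (min_width=13, slack=1)
Line 5: ['I'] (min_width=1, slack=13)

Answer: |run new go    |
|milk word     |
|butter        |
|everything it |
|I             |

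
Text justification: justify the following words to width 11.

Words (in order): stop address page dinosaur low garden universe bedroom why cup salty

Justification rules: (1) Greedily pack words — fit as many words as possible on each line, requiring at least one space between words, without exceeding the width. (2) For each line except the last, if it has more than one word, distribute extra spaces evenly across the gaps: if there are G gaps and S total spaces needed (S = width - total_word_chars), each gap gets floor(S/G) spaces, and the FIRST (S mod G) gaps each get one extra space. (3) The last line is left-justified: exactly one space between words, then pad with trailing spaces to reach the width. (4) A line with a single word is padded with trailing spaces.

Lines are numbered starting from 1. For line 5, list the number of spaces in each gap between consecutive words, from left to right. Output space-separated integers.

Answer: 2

Derivation:
Line 1: ['stop'] (min_width=4, slack=7)
Line 2: ['address'] (min_width=7, slack=4)
Line 3: ['page'] (min_width=4, slack=7)
Line 4: ['dinosaur'] (min_width=8, slack=3)
Line 5: ['low', 'garden'] (min_width=10, slack=1)
Line 6: ['universe'] (min_width=8, slack=3)
Line 7: ['bedroom', 'why'] (min_width=11, slack=0)
Line 8: ['cup', 'salty'] (min_width=9, slack=2)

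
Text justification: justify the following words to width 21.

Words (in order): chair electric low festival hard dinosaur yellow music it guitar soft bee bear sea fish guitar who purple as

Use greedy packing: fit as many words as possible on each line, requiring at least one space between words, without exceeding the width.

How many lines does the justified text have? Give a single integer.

Line 1: ['chair', 'electric', 'low'] (min_width=18, slack=3)
Line 2: ['festival', 'hard'] (min_width=13, slack=8)
Line 3: ['dinosaur', 'yellow', 'music'] (min_width=21, slack=0)
Line 4: ['it', 'guitar', 'soft', 'bee'] (min_width=18, slack=3)
Line 5: ['bear', 'sea', 'fish', 'guitar'] (min_width=20, slack=1)
Line 6: ['who', 'purple', 'as'] (min_width=13, slack=8)
Total lines: 6

Answer: 6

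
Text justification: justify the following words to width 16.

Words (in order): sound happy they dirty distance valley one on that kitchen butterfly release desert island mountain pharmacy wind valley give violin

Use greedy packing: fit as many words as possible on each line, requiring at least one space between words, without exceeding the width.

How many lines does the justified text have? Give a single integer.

Line 1: ['sound', 'happy', 'they'] (min_width=16, slack=0)
Line 2: ['dirty', 'distance'] (min_width=14, slack=2)
Line 3: ['valley', 'one', 'on'] (min_width=13, slack=3)
Line 4: ['that', 'kitchen'] (min_width=12, slack=4)
Line 5: ['butterfly'] (min_width=9, slack=7)
Line 6: ['release', 'desert'] (min_width=14, slack=2)
Line 7: ['island', 'mountain'] (min_width=15, slack=1)
Line 8: ['pharmacy', 'wind'] (min_width=13, slack=3)
Line 9: ['valley', 'give'] (min_width=11, slack=5)
Line 10: ['violin'] (min_width=6, slack=10)
Total lines: 10

Answer: 10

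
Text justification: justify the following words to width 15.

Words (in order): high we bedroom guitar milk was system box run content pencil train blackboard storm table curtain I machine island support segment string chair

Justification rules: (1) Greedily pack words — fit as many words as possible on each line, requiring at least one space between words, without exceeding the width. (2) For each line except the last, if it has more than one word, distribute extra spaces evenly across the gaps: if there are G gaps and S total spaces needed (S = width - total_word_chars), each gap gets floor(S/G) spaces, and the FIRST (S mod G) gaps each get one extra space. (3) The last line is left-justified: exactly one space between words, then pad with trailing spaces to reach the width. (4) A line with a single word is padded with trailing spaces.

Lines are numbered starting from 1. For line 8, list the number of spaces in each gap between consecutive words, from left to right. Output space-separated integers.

Answer: 7

Derivation:
Line 1: ['high', 'we', 'bedroom'] (min_width=15, slack=0)
Line 2: ['guitar', 'milk', 'was'] (min_width=15, slack=0)
Line 3: ['system', 'box', 'run'] (min_width=14, slack=1)
Line 4: ['content', 'pencil'] (min_width=14, slack=1)
Line 5: ['train'] (min_width=5, slack=10)
Line 6: ['blackboard'] (min_width=10, slack=5)
Line 7: ['storm', 'table'] (min_width=11, slack=4)
Line 8: ['curtain', 'I'] (min_width=9, slack=6)
Line 9: ['machine', 'island'] (min_width=14, slack=1)
Line 10: ['support', 'segment'] (min_width=15, slack=0)
Line 11: ['string', 'chair'] (min_width=12, slack=3)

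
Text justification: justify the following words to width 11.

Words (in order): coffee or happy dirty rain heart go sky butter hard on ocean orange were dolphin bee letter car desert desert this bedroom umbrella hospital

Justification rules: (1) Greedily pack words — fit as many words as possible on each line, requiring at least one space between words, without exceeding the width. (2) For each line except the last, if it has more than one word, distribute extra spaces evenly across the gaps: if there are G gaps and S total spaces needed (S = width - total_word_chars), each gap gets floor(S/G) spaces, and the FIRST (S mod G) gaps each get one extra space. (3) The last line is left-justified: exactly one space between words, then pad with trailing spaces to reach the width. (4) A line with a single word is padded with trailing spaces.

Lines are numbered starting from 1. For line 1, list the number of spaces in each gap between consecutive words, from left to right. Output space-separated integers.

Answer: 3

Derivation:
Line 1: ['coffee', 'or'] (min_width=9, slack=2)
Line 2: ['happy', 'dirty'] (min_width=11, slack=0)
Line 3: ['rain', 'heart'] (min_width=10, slack=1)
Line 4: ['go', 'sky'] (min_width=6, slack=5)
Line 5: ['butter', 'hard'] (min_width=11, slack=0)
Line 6: ['on', 'ocean'] (min_width=8, slack=3)
Line 7: ['orange', 'were'] (min_width=11, slack=0)
Line 8: ['dolphin', 'bee'] (min_width=11, slack=0)
Line 9: ['letter', 'car'] (min_width=10, slack=1)
Line 10: ['desert'] (min_width=6, slack=5)
Line 11: ['desert', 'this'] (min_width=11, slack=0)
Line 12: ['bedroom'] (min_width=7, slack=4)
Line 13: ['umbrella'] (min_width=8, slack=3)
Line 14: ['hospital'] (min_width=8, slack=3)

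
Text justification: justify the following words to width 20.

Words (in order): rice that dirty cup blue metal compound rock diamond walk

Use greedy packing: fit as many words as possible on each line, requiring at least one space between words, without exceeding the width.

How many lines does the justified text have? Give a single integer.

Answer: 3

Derivation:
Line 1: ['rice', 'that', 'dirty', 'cup'] (min_width=19, slack=1)
Line 2: ['blue', 'metal', 'compound'] (min_width=19, slack=1)
Line 3: ['rock', 'diamond', 'walk'] (min_width=17, slack=3)
Total lines: 3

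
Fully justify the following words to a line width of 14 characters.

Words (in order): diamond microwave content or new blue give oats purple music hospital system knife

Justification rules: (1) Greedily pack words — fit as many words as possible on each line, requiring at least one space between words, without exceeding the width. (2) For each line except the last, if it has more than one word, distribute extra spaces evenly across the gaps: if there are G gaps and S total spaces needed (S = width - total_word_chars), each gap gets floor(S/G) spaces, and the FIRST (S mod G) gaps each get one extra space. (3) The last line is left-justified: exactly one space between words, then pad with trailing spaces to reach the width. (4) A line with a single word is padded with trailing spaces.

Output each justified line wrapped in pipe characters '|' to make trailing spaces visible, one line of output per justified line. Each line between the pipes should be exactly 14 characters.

Line 1: ['diamond'] (min_width=7, slack=7)
Line 2: ['microwave'] (min_width=9, slack=5)
Line 3: ['content', 'or', 'new'] (min_width=14, slack=0)
Line 4: ['blue', 'give', 'oats'] (min_width=14, slack=0)
Line 5: ['purple', 'music'] (min_width=12, slack=2)
Line 6: ['hospital'] (min_width=8, slack=6)
Line 7: ['system', 'knife'] (min_width=12, slack=2)

Answer: |diamond       |
|microwave     |
|content or new|
|blue give oats|
|purple   music|
|hospital      |
|system knife  |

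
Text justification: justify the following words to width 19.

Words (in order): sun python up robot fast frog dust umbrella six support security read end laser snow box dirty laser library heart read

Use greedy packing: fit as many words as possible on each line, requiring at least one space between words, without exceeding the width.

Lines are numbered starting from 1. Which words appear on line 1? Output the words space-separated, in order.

Answer: sun python up robot

Derivation:
Line 1: ['sun', 'python', 'up', 'robot'] (min_width=19, slack=0)
Line 2: ['fast', 'frog', 'dust'] (min_width=14, slack=5)
Line 3: ['umbrella', 'six'] (min_width=12, slack=7)
Line 4: ['support', 'security'] (min_width=16, slack=3)
Line 5: ['read', 'end', 'laser', 'snow'] (min_width=19, slack=0)
Line 6: ['box', 'dirty', 'laser'] (min_width=15, slack=4)
Line 7: ['library', 'heart', 'read'] (min_width=18, slack=1)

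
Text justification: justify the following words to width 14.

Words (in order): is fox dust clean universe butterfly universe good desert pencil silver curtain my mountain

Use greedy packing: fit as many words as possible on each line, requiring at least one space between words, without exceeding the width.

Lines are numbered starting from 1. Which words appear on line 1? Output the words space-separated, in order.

Line 1: ['is', 'fox', 'dust'] (min_width=11, slack=3)
Line 2: ['clean', 'universe'] (min_width=14, slack=0)
Line 3: ['butterfly'] (min_width=9, slack=5)
Line 4: ['universe', 'good'] (min_width=13, slack=1)
Line 5: ['desert', 'pencil'] (min_width=13, slack=1)
Line 6: ['silver', 'curtain'] (min_width=14, slack=0)
Line 7: ['my', 'mountain'] (min_width=11, slack=3)

Answer: is fox dust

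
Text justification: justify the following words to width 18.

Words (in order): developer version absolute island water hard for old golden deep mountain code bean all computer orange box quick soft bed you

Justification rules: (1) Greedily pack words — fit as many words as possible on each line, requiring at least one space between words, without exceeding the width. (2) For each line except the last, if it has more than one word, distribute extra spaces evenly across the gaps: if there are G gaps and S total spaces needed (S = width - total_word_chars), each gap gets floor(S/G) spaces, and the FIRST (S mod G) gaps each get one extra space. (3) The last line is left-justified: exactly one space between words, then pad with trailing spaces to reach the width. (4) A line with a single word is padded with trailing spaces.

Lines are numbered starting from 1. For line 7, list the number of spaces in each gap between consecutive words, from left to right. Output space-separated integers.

Line 1: ['developer', 'version'] (min_width=17, slack=1)
Line 2: ['absolute', 'island'] (min_width=15, slack=3)
Line 3: ['water', 'hard', 'for', 'old'] (min_width=18, slack=0)
Line 4: ['golden', 'deep'] (min_width=11, slack=7)
Line 5: ['mountain', 'code', 'bean'] (min_width=18, slack=0)
Line 6: ['all', 'computer'] (min_width=12, slack=6)
Line 7: ['orange', 'box', 'quick'] (min_width=16, slack=2)
Line 8: ['soft', 'bed', 'you'] (min_width=12, slack=6)

Answer: 2 2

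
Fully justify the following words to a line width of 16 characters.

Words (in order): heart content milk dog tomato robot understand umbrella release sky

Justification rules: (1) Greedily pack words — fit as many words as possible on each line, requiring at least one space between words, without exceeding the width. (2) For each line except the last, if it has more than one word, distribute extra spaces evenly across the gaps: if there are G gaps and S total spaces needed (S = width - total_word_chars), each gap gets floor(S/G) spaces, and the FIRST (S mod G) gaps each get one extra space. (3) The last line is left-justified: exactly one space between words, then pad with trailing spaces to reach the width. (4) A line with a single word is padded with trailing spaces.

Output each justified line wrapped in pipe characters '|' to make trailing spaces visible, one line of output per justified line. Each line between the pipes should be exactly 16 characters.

Answer: |heart    content|
|milk  dog tomato|
|robot understand|
|umbrella release|
|sky             |

Derivation:
Line 1: ['heart', 'content'] (min_width=13, slack=3)
Line 2: ['milk', 'dog', 'tomato'] (min_width=15, slack=1)
Line 3: ['robot', 'understand'] (min_width=16, slack=0)
Line 4: ['umbrella', 'release'] (min_width=16, slack=0)
Line 5: ['sky'] (min_width=3, slack=13)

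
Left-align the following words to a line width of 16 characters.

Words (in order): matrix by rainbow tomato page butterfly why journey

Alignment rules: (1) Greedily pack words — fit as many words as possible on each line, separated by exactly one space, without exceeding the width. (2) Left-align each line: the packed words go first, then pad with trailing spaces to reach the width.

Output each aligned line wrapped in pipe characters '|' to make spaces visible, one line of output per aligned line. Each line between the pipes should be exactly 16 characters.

Line 1: ['matrix', 'by'] (min_width=9, slack=7)
Line 2: ['rainbow', 'tomato'] (min_width=14, slack=2)
Line 3: ['page', 'butterfly'] (min_width=14, slack=2)
Line 4: ['why', 'journey'] (min_width=11, slack=5)

Answer: |matrix by       |
|rainbow tomato  |
|page butterfly  |
|why journey     |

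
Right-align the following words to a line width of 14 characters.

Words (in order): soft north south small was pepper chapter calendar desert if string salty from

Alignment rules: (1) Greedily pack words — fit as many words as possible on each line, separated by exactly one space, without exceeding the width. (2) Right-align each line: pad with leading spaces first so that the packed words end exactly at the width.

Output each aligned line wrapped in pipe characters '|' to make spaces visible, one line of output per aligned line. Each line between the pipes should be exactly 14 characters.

Answer: |    soft north|
|   south small|
|    was pepper|
|       chapter|
|      calendar|
|     desert if|
|  string salty|
|          from|

Derivation:
Line 1: ['soft', 'north'] (min_width=10, slack=4)
Line 2: ['south', 'small'] (min_width=11, slack=3)
Line 3: ['was', 'pepper'] (min_width=10, slack=4)
Line 4: ['chapter'] (min_width=7, slack=7)
Line 5: ['calendar'] (min_width=8, slack=6)
Line 6: ['desert', 'if'] (min_width=9, slack=5)
Line 7: ['string', 'salty'] (min_width=12, slack=2)
Line 8: ['from'] (min_width=4, slack=10)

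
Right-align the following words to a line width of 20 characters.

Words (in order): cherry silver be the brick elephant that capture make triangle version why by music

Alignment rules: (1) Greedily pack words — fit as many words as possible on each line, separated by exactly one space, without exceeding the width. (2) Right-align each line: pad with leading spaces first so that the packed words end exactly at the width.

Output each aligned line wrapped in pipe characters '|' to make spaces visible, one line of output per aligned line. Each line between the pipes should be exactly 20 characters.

Line 1: ['cherry', 'silver', 'be', 'the'] (min_width=20, slack=0)
Line 2: ['brick', 'elephant', 'that'] (min_width=19, slack=1)
Line 3: ['capture', 'make'] (min_width=12, slack=8)
Line 4: ['triangle', 'version', 'why'] (min_width=20, slack=0)
Line 5: ['by', 'music'] (min_width=8, slack=12)

Answer: |cherry silver be the|
| brick elephant that|
|        capture make|
|triangle version why|
|            by music|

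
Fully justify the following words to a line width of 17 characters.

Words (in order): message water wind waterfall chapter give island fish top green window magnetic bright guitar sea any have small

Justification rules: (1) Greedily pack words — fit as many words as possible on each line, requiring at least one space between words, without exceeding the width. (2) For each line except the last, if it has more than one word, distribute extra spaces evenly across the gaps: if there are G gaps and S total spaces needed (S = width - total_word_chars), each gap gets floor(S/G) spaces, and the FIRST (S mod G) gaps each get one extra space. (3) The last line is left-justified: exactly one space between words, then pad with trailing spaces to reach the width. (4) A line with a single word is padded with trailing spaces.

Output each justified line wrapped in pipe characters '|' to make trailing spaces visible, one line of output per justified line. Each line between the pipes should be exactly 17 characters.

Answer: |message     water|
|wind    waterfall|
|chapter      give|
|island  fish  top|
|green      window|
|magnetic   bright|
|guitar   sea  any|
|have small       |

Derivation:
Line 1: ['message', 'water'] (min_width=13, slack=4)
Line 2: ['wind', 'waterfall'] (min_width=14, slack=3)
Line 3: ['chapter', 'give'] (min_width=12, slack=5)
Line 4: ['island', 'fish', 'top'] (min_width=15, slack=2)
Line 5: ['green', 'window'] (min_width=12, slack=5)
Line 6: ['magnetic', 'bright'] (min_width=15, slack=2)
Line 7: ['guitar', 'sea', 'any'] (min_width=14, slack=3)
Line 8: ['have', 'small'] (min_width=10, slack=7)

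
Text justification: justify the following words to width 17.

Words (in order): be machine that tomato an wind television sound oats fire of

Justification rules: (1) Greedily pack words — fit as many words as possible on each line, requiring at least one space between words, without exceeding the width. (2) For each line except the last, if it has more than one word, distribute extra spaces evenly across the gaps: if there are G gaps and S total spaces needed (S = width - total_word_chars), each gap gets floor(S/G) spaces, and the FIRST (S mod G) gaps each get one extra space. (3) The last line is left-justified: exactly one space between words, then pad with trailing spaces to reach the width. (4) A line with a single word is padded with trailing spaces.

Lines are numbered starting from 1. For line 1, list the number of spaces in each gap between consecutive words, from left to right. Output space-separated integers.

Answer: 2 2

Derivation:
Line 1: ['be', 'machine', 'that'] (min_width=15, slack=2)
Line 2: ['tomato', 'an', 'wind'] (min_width=14, slack=3)
Line 3: ['television', 'sound'] (min_width=16, slack=1)
Line 4: ['oats', 'fire', 'of'] (min_width=12, slack=5)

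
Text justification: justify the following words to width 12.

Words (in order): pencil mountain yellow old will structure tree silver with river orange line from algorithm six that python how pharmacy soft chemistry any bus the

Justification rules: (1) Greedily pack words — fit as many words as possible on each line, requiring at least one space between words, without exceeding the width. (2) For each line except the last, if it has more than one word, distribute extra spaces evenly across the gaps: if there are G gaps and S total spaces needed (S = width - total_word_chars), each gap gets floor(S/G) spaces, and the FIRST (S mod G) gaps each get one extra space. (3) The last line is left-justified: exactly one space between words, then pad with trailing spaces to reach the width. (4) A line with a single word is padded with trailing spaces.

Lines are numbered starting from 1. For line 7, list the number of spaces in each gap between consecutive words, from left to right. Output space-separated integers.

Line 1: ['pencil'] (min_width=6, slack=6)
Line 2: ['mountain'] (min_width=8, slack=4)
Line 3: ['yellow', 'old'] (min_width=10, slack=2)
Line 4: ['will'] (min_width=4, slack=8)
Line 5: ['structure'] (min_width=9, slack=3)
Line 6: ['tree', 'silver'] (min_width=11, slack=1)
Line 7: ['with', 'river'] (min_width=10, slack=2)
Line 8: ['orange', 'line'] (min_width=11, slack=1)
Line 9: ['from'] (min_width=4, slack=8)
Line 10: ['algorithm'] (min_width=9, slack=3)
Line 11: ['six', 'that'] (min_width=8, slack=4)
Line 12: ['python', 'how'] (min_width=10, slack=2)
Line 13: ['pharmacy'] (min_width=8, slack=4)
Line 14: ['soft'] (min_width=4, slack=8)
Line 15: ['chemistry'] (min_width=9, slack=3)
Line 16: ['any', 'bus', 'the'] (min_width=11, slack=1)

Answer: 3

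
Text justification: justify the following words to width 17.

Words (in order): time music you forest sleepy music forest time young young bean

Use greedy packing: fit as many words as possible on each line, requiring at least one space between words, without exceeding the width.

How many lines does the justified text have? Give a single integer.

Line 1: ['time', 'music', 'you'] (min_width=14, slack=3)
Line 2: ['forest', 'sleepy'] (min_width=13, slack=4)
Line 3: ['music', 'forest', 'time'] (min_width=17, slack=0)
Line 4: ['young', 'young', 'bean'] (min_width=16, slack=1)
Total lines: 4

Answer: 4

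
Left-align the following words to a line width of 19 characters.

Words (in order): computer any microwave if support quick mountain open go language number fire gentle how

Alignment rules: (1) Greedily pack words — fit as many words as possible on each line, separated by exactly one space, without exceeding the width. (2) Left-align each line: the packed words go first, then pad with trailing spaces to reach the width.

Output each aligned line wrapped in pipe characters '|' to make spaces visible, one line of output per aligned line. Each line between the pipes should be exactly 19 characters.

Answer: |computer any       |
|microwave if       |
|support quick      |
|mountain open go   |
|language number    |
|fire gentle how    |

Derivation:
Line 1: ['computer', 'any'] (min_width=12, slack=7)
Line 2: ['microwave', 'if'] (min_width=12, slack=7)
Line 3: ['support', 'quick'] (min_width=13, slack=6)
Line 4: ['mountain', 'open', 'go'] (min_width=16, slack=3)
Line 5: ['language', 'number'] (min_width=15, slack=4)
Line 6: ['fire', 'gentle', 'how'] (min_width=15, slack=4)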